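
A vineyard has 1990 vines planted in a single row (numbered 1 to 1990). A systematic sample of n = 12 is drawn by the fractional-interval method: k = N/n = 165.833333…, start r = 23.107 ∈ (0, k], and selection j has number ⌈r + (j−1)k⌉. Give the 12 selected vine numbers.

24, 189, 355, 521, 687, 853, 1019, 1184, 1350, 1516, 1682, 1848

j=1: r + 0k = 23.107 → ⌈·⌉ = 24
j=2: r + 1k = 188.940333… → ⌈·⌉ = 189
j=3: r + 2k = 354.773666… → ⌈·⌉ = 355
j=4: r + 3k = 520.607 → ⌈·⌉ = 521
j=5: r + 4k = 686.440333… → ⌈·⌉ = 687
j=6: r + 5k = 852.273666… → ⌈·⌉ = 853
j=7: r + 6k = 1018.107 → ⌈·⌉ = 1019
j=8: r + 7k = 1183.940333… → ⌈·⌉ = 1184
j=9: r + 8k = 1349.773666… → ⌈·⌉ = 1350
j=10: r + 9k = 1515.607 → ⌈·⌉ = 1516
j=11: r + 10k = 1681.440333… → ⌈·⌉ = 1682
j=12: r + 11k = 1847.273666… → ⌈·⌉ = 1848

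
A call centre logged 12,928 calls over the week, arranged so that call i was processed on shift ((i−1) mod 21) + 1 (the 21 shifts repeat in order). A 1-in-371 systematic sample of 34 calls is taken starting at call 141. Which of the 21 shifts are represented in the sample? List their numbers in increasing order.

1, 8, 15

Consecutive selections differ by k = 371, so their shift numbers differ by 371 mod 21 = 14.
gcd(371, 21) = 7, so the sample visits 21/7 = 3 distinct residues mod 21.
Start 141 is shift 15; the shifts hit are 1, 8, 15.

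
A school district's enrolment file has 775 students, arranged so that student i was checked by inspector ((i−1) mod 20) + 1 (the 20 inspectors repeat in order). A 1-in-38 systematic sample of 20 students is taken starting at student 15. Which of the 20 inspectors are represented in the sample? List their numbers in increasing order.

Consecutive selections differ by k = 38, so their inspector numbers differ by 38 mod 20 = 18.
gcd(38, 20) = 2, so the sample visits 20/2 = 10 distinct residues mod 20.
Start 15 is inspector 15; the inspectors hit are 1, 3, 5, 7, 9, 11, 13, 15, 17, 19.

1, 3, 5, 7, 9, 11, 13, 15, 17, 19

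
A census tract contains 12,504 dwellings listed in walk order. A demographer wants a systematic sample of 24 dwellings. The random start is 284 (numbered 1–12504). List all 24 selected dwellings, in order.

284, 805, 1326, 1847, 2368, 2889, 3410, 3931, 4452, 4973, 5494, 6015, 6536, 7057, 7578, 8099, 8620, 9141, 9662, 10183, 10704, 11225, 11746, 12267

k = N/n = 12504/24 = 521
dwelling 1: 284
dwelling 2: 284 + 521 = 805
dwelling 3: 805 + 521 = 1326
dwelling 4: 1326 + 521 = 1847
dwelling 5: 1847 + 521 = 2368
dwelling 6: 2368 + 521 = 2889
dwelling 7: 2889 + 521 = 3410
dwelling 8: 3410 + 521 = 3931
dwelling 9: 3931 + 521 = 4452
dwelling 10: 4452 + 521 = 4973
dwelling 11: 4973 + 521 = 5494
dwelling 12: 5494 + 521 = 6015
dwelling 13: 6015 + 521 = 6536
dwelling 14: 6536 + 521 = 7057
dwelling 15: 7057 + 521 = 7578
dwelling 16: 7578 + 521 = 8099
dwelling 17: 8099 + 521 = 8620
dwelling 18: 8620 + 521 = 9141
dwelling 19: 9141 + 521 = 9662
dwelling 20: 9662 + 521 = 10183
dwelling 21: 10183 + 521 = 10704
dwelling 22: 10704 + 521 = 11225
dwelling 23: 11225 + 521 = 11746
dwelling 24: 11746 + 521 = 12267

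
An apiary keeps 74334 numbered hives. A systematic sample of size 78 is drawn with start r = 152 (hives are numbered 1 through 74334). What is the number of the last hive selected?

k = 74334/78 = 953
78th selection = r + (78−1)·k = 152 + 77×953 = 152 + 73381 = 73533

73533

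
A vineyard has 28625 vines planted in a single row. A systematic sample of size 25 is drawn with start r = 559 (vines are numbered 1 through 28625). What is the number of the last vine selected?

k = 28625/25 = 1145
25th selection = r + (25−1)·k = 559 + 24×1145 = 559 + 27480 = 28039

28039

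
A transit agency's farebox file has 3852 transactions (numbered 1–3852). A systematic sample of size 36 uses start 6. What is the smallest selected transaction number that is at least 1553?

k = 3852/36 = 107
Steps past start: ⌈(1553 − 6)/107⌉ = ⌈1547/107⌉ = 15
Selected transaction: 6 + 15×107 = 1611

1611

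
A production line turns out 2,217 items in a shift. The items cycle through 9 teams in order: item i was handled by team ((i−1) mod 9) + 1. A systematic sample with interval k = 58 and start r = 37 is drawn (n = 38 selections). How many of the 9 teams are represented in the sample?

9

Consecutive selections differ by k = 58, so their team numbers differ by 58 mod 9 = 4.
gcd(58, 9) = 1, so the sample visits 9/1 = 9 distinct residues mod 9.
Start 37 is team 1; the teams hit are 1, 2, 3, 4, 5, 6, 7, 8, 9.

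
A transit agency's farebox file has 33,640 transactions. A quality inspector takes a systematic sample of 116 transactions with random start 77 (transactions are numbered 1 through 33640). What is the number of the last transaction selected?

k = 33640/116 = 290
116th selection = r + (116−1)·k = 77 + 115×290 = 77 + 33350 = 33427

33427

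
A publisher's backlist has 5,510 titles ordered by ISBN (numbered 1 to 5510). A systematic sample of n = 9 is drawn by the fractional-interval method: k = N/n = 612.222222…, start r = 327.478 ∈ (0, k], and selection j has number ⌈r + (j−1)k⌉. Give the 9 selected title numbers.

328, 940, 1552, 2165, 2777, 3389, 4001, 4614, 5226

j=1: r + 0k = 327.478 → ⌈·⌉ = 328
j=2: r + 1k = 939.700222… → ⌈·⌉ = 940
j=3: r + 2k = 1551.922444… → ⌈·⌉ = 1552
j=4: r + 3k = 2164.144666… → ⌈·⌉ = 2165
j=5: r + 4k = 2776.366888… → ⌈·⌉ = 2777
j=6: r + 5k = 3388.589111… → ⌈·⌉ = 3389
j=7: r + 6k = 4000.811333… → ⌈·⌉ = 4001
j=8: r + 7k = 4613.033555… → ⌈·⌉ = 4614
j=9: r + 8k = 5225.255777… → ⌈·⌉ = 5226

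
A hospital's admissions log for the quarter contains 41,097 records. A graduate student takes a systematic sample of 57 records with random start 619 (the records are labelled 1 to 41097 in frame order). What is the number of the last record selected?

k = 41097/57 = 721
57th selection = r + (57−1)·k = 619 + 56×721 = 619 + 40376 = 40995

40995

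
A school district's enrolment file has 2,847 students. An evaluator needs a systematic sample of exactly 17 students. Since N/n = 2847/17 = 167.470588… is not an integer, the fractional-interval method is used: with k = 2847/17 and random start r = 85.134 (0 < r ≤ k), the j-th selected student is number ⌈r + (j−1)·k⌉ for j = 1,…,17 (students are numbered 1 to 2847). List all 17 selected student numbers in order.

86, 253, 421, 588, 756, 923, 1090, 1258, 1425, 1593, 1760, 1928, 2095, 2263, 2430, 2598, 2765

j=1: r + 0k = 85.134 → ⌈·⌉ = 86
j=2: r + 1k = 252.604588… → ⌈·⌉ = 253
j=3: r + 2k = 420.075176… → ⌈·⌉ = 421
j=4: r + 3k = 587.545764… → ⌈·⌉ = 588
j=5: r + 4k = 755.016352… → ⌈·⌉ = 756
j=6: r + 5k = 922.486941… → ⌈·⌉ = 923
j=7: r + 6k = 1089.957529… → ⌈·⌉ = 1090
j=8: r + 7k = 1257.428117… → ⌈·⌉ = 1258
j=9: r + 8k = 1424.898705… → ⌈·⌉ = 1425
j=10: r + 9k = 1592.369294… → ⌈·⌉ = 1593
j=11: r + 10k = 1759.839882… → ⌈·⌉ = 1760
j=12: r + 11k = 1927.310470… → ⌈·⌉ = 1928
j=13: r + 12k = 2094.781058… → ⌈·⌉ = 2095
j=14: r + 13k = 2262.251647… → ⌈·⌉ = 2263
j=15: r + 14k = 2429.722235… → ⌈·⌉ = 2430
j=16: r + 15k = 2597.192823… → ⌈·⌉ = 2598
j=17: r + 16k = 2764.663411… → ⌈·⌉ = 2765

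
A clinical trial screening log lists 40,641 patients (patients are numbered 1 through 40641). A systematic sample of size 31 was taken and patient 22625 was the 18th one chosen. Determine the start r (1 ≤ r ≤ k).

k = 40641/31 = 1311
r = 22625 − (18−1)×1311 = 22625 − 22287 = 338

338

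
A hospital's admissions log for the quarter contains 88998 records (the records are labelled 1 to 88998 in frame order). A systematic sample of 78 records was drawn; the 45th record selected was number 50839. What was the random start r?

635

k = 88998/78 = 1141
r = 50839 − (45−1)×1141 = 50839 − 50204 = 635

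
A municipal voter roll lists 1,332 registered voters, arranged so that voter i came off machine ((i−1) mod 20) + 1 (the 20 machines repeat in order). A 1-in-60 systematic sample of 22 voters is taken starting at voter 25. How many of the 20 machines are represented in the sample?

1

Consecutive selections differ by k = 60, so their machine numbers differ by 60 mod 20 = 0.
gcd(60, 20) = 20, so the sample visits 20/20 = 1 distinct residues mod 20.
Start 25 is machine 5; the machines hit are 5.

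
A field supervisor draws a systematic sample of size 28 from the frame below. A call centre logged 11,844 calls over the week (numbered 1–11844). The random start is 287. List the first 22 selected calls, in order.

k = N/n = 11844/28 = 423
call 1: 287
call 2: 287 + 423 = 710
call 3: 710 + 423 = 1133
call 4: 1133 + 423 = 1556
call 5: 1556 + 423 = 1979
call 6: 1979 + 423 = 2402
call 7: 2402 + 423 = 2825
call 8: 2825 + 423 = 3248
call 9: 3248 + 423 = 3671
call 10: 3671 + 423 = 4094
call 11: 4094 + 423 = 4517
call 12: 4517 + 423 = 4940
call 13: 4940 + 423 = 5363
call 14: 5363 + 423 = 5786
call 15: 5786 + 423 = 6209
call 16: 6209 + 423 = 6632
call 17: 6632 + 423 = 7055
call 18: 7055 + 423 = 7478
call 19: 7478 + 423 = 7901
call 20: 7901 + 423 = 8324
call 21: 8324 + 423 = 8747
call 22: 8747 + 423 = 9170

287, 710, 1133, 1556, 1979, 2402, 2825, 3248, 3671, 4094, 4517, 4940, 5363, 5786, 6209, 6632, 7055, 7478, 7901, 8324, 8747, 9170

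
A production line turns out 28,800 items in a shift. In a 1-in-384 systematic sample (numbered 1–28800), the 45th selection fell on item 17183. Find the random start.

287

k = 384
r = 17183 − (45−1)×384 = 17183 − 16896 = 287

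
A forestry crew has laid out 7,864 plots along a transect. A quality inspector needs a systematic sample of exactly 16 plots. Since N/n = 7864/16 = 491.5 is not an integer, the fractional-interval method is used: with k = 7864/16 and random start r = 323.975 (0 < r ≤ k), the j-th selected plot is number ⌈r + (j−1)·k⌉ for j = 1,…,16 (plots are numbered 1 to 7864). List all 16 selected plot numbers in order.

j=1: r + 0k = 323.975 → ⌈·⌉ = 324
j=2: r + 1k = 815.475 → ⌈·⌉ = 816
j=3: r + 2k = 1306.975 → ⌈·⌉ = 1307
j=4: r + 3k = 1798.475 → ⌈·⌉ = 1799
j=5: r + 4k = 2289.975 → ⌈·⌉ = 2290
j=6: r + 5k = 2781.475 → ⌈·⌉ = 2782
j=7: r + 6k = 3272.975 → ⌈·⌉ = 3273
j=8: r + 7k = 3764.475 → ⌈·⌉ = 3765
j=9: r + 8k = 4255.975 → ⌈·⌉ = 4256
j=10: r + 9k = 4747.475 → ⌈·⌉ = 4748
j=11: r + 10k = 5238.975 → ⌈·⌉ = 5239
j=12: r + 11k = 5730.475 → ⌈·⌉ = 5731
j=13: r + 12k = 6221.975 → ⌈·⌉ = 6222
j=14: r + 13k = 6713.475 → ⌈·⌉ = 6714
j=15: r + 14k = 7204.975 → ⌈·⌉ = 7205
j=16: r + 15k = 7696.475 → ⌈·⌉ = 7697

324, 816, 1307, 1799, 2290, 2782, 3273, 3765, 4256, 4748, 5239, 5731, 6222, 6714, 7205, 7697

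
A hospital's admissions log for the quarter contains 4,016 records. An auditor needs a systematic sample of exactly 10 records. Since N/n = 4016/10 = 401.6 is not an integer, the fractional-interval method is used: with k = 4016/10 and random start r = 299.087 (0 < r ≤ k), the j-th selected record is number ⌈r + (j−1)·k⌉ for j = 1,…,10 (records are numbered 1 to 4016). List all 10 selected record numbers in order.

j=1: r + 0k = 299.087 → ⌈·⌉ = 300
j=2: r + 1k = 700.687 → ⌈·⌉ = 701
j=3: r + 2k = 1102.287 → ⌈·⌉ = 1103
j=4: r + 3k = 1503.887 → ⌈·⌉ = 1504
j=5: r + 4k = 1905.487 → ⌈·⌉ = 1906
j=6: r + 5k = 2307.087 → ⌈·⌉ = 2308
j=7: r + 6k = 2708.687 → ⌈·⌉ = 2709
j=8: r + 7k = 3110.287 → ⌈·⌉ = 3111
j=9: r + 8k = 3511.887 → ⌈·⌉ = 3512
j=10: r + 9k = 3913.487 → ⌈·⌉ = 3914

300, 701, 1103, 1504, 1906, 2308, 2709, 3111, 3512, 3914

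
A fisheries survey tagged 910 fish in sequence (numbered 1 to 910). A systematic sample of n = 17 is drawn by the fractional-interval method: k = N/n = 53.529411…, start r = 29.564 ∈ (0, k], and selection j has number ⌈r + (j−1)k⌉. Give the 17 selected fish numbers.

j=1: r + 0k = 29.564 → ⌈·⌉ = 30
j=2: r + 1k = 83.093411… → ⌈·⌉ = 84
j=3: r + 2k = 136.622823… → ⌈·⌉ = 137
j=4: r + 3k = 190.152235… → ⌈·⌉ = 191
j=5: r + 4k = 243.681647… → ⌈·⌉ = 244
j=6: r + 5k = 297.211058… → ⌈·⌉ = 298
j=7: r + 6k = 350.740470… → ⌈·⌉ = 351
j=8: r + 7k = 404.269882… → ⌈·⌉ = 405
j=9: r + 8k = 457.799294… → ⌈·⌉ = 458
j=10: r + 9k = 511.328705… → ⌈·⌉ = 512
j=11: r + 10k = 564.858117… → ⌈·⌉ = 565
j=12: r + 11k = 618.387529… → ⌈·⌉ = 619
j=13: r + 12k = 671.916941… → ⌈·⌉ = 672
j=14: r + 13k = 725.446352… → ⌈·⌉ = 726
j=15: r + 14k = 778.975764… → ⌈·⌉ = 779
j=16: r + 15k = 832.505176… → ⌈·⌉ = 833
j=17: r + 16k = 886.034588… → ⌈·⌉ = 887

30, 84, 137, 191, 244, 298, 351, 405, 458, 512, 565, 619, 672, 726, 779, 833, 887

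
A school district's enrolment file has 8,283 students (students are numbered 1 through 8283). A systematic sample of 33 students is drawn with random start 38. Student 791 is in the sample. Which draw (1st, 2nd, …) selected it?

k = 8283/33 = 251
position = (791 − 38)/251 + 1 = 753/251 + 1 = 3 + 1 = 4

4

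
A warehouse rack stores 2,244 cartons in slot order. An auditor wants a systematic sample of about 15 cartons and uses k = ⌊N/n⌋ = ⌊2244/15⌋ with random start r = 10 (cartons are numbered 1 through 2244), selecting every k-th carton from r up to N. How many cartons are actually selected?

k = ⌊2244/15⌋ = 149
Achieved size = ⌊(2244 − 10)/149⌋ + 1 = ⌊2234/149⌋ + 1 = 14 + 1 = 15
(last selection: 10 + 14×149 = 2096 ≤ 2244; next would be 2245 > 2244)

15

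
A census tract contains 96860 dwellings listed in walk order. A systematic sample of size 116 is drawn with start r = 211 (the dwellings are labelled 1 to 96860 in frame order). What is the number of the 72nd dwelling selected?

59496

k = 96860/116 = 835
72nd selection = r + (72−1)·k = 211 + 71×835 = 211 + 59285 = 59496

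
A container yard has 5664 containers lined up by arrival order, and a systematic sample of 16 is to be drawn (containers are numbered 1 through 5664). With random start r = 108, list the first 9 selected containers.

k = N/n = 5664/16 = 354
container 1: 108
container 2: 108 + 354 = 462
container 3: 462 + 354 = 816
container 4: 816 + 354 = 1170
container 5: 1170 + 354 = 1524
container 6: 1524 + 354 = 1878
container 7: 1878 + 354 = 2232
container 8: 2232 + 354 = 2586
container 9: 2586 + 354 = 2940

108, 462, 816, 1170, 1524, 1878, 2232, 2586, 2940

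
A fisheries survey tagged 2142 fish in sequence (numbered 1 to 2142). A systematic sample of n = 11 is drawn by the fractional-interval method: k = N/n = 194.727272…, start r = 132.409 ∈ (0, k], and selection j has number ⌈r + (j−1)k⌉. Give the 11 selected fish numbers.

j=1: r + 0k = 132.409 → ⌈·⌉ = 133
j=2: r + 1k = 327.136272… → ⌈·⌉ = 328
j=3: r + 2k = 521.863545… → ⌈·⌉ = 522
j=4: r + 3k = 716.590818… → ⌈·⌉ = 717
j=5: r + 4k = 911.318090… → ⌈·⌉ = 912
j=6: r + 5k = 1106.045363… → ⌈·⌉ = 1107
j=7: r + 6k = 1300.772636… → ⌈·⌉ = 1301
j=8: r + 7k = 1495.499909… → ⌈·⌉ = 1496
j=9: r + 8k = 1690.227181… → ⌈·⌉ = 1691
j=10: r + 9k = 1884.954454… → ⌈·⌉ = 1885
j=11: r + 10k = 2079.681727… → ⌈·⌉ = 2080

133, 328, 522, 717, 912, 1107, 1301, 1496, 1691, 1885, 2080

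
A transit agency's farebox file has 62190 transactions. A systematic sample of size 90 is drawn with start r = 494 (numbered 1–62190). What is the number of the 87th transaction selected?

59920

k = 62190/90 = 691
87th selection = r + (87−1)·k = 494 + 86×691 = 494 + 59426 = 59920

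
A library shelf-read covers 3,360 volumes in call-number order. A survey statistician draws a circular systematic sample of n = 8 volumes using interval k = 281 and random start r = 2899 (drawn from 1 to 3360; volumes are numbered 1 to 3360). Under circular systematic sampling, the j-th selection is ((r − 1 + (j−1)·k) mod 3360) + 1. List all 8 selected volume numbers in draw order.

2899, 3180, 101, 382, 663, 944, 1225, 1506

Selection 1: 2899
Selection 2: 2899 + 281 = 3180
Selection 3: 3180 + 281 = 3461 → 3461 − 3360 = 101
Selection 4: 101 + 281 = 382
Selection 5: 382 + 281 = 663
Selection 6: 663 + 281 = 944
Selection 7: 944 + 281 = 1225
Selection 8: 1225 + 281 = 1506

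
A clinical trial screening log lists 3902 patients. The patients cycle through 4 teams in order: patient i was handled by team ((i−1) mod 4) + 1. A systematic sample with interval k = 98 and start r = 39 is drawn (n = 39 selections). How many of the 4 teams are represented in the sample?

Consecutive selections differ by k = 98, so their team numbers differ by 98 mod 4 = 2.
gcd(98, 4) = 2, so the sample visits 4/2 = 2 distinct residues mod 4.
Start 39 is team 3; the teams hit are 1, 3.

2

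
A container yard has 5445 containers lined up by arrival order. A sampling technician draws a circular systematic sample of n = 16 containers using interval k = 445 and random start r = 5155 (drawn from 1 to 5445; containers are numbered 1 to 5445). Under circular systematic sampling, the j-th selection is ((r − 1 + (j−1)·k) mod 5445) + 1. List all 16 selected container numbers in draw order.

Selection 1: 5155
Selection 2: 5155 + 445 = 5600 → 5600 − 5445 = 155
Selection 3: 155 + 445 = 600
Selection 4: 600 + 445 = 1045
Selection 5: 1045 + 445 = 1490
Selection 6: 1490 + 445 = 1935
Selection 7: 1935 + 445 = 2380
Selection 8: 2380 + 445 = 2825
Selection 9: 2825 + 445 = 3270
Selection 10: 3270 + 445 = 3715
Selection 11: 3715 + 445 = 4160
Selection 12: 4160 + 445 = 4605
Selection 13: 4605 + 445 = 5050
Selection 14: 5050 + 445 = 5495 → 5495 − 5445 = 50
Selection 15: 50 + 445 = 495
Selection 16: 495 + 445 = 940

5155, 155, 600, 1045, 1490, 1935, 2380, 2825, 3270, 3715, 4160, 4605, 5050, 50, 495, 940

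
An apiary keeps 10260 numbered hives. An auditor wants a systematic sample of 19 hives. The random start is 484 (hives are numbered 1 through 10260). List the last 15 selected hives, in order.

k = N/n = 10260/19 = 540
5th selection = 484 + 4×540 = 2644
6th: 2644 + 540 = 3184
7th: 3184 + 540 = 3724
8th: 3724 + 540 = 4264
9th: 4264 + 540 = 4804
10th: 4804 + 540 = 5344
11th: 5344 + 540 = 5884
12th: 5884 + 540 = 6424
13th: 6424 + 540 = 6964
14th: 6964 + 540 = 7504
15th: 7504 + 540 = 8044
16th: 8044 + 540 = 8584
17th: 8584 + 540 = 9124
18th: 9124 + 540 = 9664
19th: 9664 + 540 = 10204

2644, 3184, 3724, 4264, 4804, 5344, 5884, 6424, 6964, 7504, 8044, 8584, 9124, 9664, 10204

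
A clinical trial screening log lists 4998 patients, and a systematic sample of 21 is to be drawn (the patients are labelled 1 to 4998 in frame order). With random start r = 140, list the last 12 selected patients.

2282, 2520, 2758, 2996, 3234, 3472, 3710, 3948, 4186, 4424, 4662, 4900

k = N/n = 4998/21 = 238
10th selection = 140 + 9×238 = 2282
11th: 2282 + 238 = 2520
12th: 2520 + 238 = 2758
13th: 2758 + 238 = 2996
14th: 2996 + 238 = 3234
15th: 3234 + 238 = 3472
16th: 3472 + 238 = 3710
17th: 3710 + 238 = 3948
18th: 3948 + 238 = 4186
19th: 4186 + 238 = 4424
20th: 4424 + 238 = 4662
21st: 4662 + 238 = 4900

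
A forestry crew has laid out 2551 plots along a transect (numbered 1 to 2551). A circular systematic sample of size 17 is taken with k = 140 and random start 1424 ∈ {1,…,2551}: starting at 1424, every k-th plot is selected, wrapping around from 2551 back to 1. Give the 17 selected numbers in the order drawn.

1424, 1564, 1704, 1844, 1984, 2124, 2264, 2404, 2544, 133, 273, 413, 553, 693, 833, 973, 1113

Selection 1: 1424
Selection 2: 1424 + 140 = 1564
Selection 3: 1564 + 140 = 1704
Selection 4: 1704 + 140 = 1844
Selection 5: 1844 + 140 = 1984
Selection 6: 1984 + 140 = 2124
Selection 7: 2124 + 140 = 2264
Selection 8: 2264 + 140 = 2404
Selection 9: 2404 + 140 = 2544
Selection 10: 2544 + 140 = 2684 → 2684 − 2551 = 133
Selection 11: 133 + 140 = 273
Selection 12: 273 + 140 = 413
Selection 13: 413 + 140 = 553
Selection 14: 553 + 140 = 693
Selection 15: 693 + 140 = 833
Selection 16: 833 + 140 = 973
Selection 17: 973 + 140 = 1113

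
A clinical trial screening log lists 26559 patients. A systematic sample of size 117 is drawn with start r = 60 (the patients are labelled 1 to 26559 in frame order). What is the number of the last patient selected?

k = 26559/117 = 227
117th selection = r + (117−1)·k = 60 + 116×227 = 60 + 26332 = 26392

26392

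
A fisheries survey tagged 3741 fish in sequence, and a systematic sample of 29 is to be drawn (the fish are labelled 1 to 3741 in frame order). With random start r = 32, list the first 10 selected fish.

k = N/n = 3741/29 = 129
fish 1: 32
fish 2: 32 + 129 = 161
fish 3: 161 + 129 = 290
fish 4: 290 + 129 = 419
fish 5: 419 + 129 = 548
fish 6: 548 + 129 = 677
fish 7: 677 + 129 = 806
fish 8: 806 + 129 = 935
fish 9: 935 + 129 = 1064
fish 10: 1064 + 129 = 1193

32, 161, 290, 419, 548, 677, 806, 935, 1064, 1193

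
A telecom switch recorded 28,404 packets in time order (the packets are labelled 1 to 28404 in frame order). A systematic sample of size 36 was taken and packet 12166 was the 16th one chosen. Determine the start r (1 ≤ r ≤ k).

331

k = 28404/36 = 789
r = 12166 − (16−1)×789 = 12166 − 11835 = 331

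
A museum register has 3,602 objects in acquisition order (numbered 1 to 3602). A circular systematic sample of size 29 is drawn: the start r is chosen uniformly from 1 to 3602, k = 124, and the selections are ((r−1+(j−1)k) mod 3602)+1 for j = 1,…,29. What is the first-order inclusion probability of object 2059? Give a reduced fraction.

For each position j, as r ranges over 1…3602 the j-th selection hits every object exactly once, so object 2059 is selected for exactly 29 of the 3602 starts.
Inclusion probability = 29/3602.

29/3602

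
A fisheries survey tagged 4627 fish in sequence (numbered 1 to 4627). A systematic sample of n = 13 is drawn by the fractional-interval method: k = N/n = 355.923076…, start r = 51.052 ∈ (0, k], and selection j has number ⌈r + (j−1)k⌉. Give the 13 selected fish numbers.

52, 407, 763, 1119, 1475, 1831, 2187, 2543, 2899, 3255, 3611, 3967, 4323

j=1: r + 0k = 51.052 → ⌈·⌉ = 52
j=2: r + 1k = 406.975076… → ⌈·⌉ = 407
j=3: r + 2k = 762.898153… → ⌈·⌉ = 763
j=4: r + 3k = 1118.821230… → ⌈·⌉ = 1119
j=5: r + 4k = 1474.744307… → ⌈·⌉ = 1475
j=6: r + 5k = 1830.667384… → ⌈·⌉ = 1831
j=7: r + 6k = 2186.590461… → ⌈·⌉ = 2187
j=8: r + 7k = 2542.513538… → ⌈·⌉ = 2543
j=9: r + 8k = 2898.436615… → ⌈·⌉ = 2899
j=10: r + 9k = 3254.359692… → ⌈·⌉ = 3255
j=11: r + 10k = 3610.282769… → ⌈·⌉ = 3611
j=12: r + 11k = 3966.205846… → ⌈·⌉ = 3967
j=13: r + 12k = 4322.128923… → ⌈·⌉ = 4323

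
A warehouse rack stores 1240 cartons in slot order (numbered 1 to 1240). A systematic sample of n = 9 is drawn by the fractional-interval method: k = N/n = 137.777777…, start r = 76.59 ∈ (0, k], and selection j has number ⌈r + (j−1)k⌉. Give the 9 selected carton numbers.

j=1: r + 0k = 76.59 → ⌈·⌉ = 77
j=2: r + 1k = 214.367777… → ⌈·⌉ = 215
j=3: r + 2k = 352.145555… → ⌈·⌉ = 353
j=4: r + 3k = 489.923333… → ⌈·⌉ = 490
j=5: r + 4k = 627.701111… → ⌈·⌉ = 628
j=6: r + 5k = 765.478888… → ⌈·⌉ = 766
j=7: r + 6k = 903.256666… → ⌈·⌉ = 904
j=8: r + 7k = 1041.034444… → ⌈·⌉ = 1042
j=9: r + 8k = 1178.812222… → ⌈·⌉ = 1179

77, 215, 353, 490, 628, 766, 904, 1042, 1179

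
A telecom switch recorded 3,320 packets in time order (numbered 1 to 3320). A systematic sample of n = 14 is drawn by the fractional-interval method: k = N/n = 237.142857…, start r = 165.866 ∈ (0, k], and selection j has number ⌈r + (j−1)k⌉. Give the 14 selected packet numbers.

j=1: r + 0k = 165.866 → ⌈·⌉ = 166
j=2: r + 1k = 403.008857… → ⌈·⌉ = 404
j=3: r + 2k = 640.151714… → ⌈·⌉ = 641
j=4: r + 3k = 877.294571… → ⌈·⌉ = 878
j=5: r + 4k = 1114.437428… → ⌈·⌉ = 1115
j=6: r + 5k = 1351.580285… → ⌈·⌉ = 1352
j=7: r + 6k = 1588.723142… → ⌈·⌉ = 1589
j=8: r + 7k = 1825.866 → ⌈·⌉ = 1826
j=9: r + 8k = 2063.008857… → ⌈·⌉ = 2064
j=10: r + 9k = 2300.151714… → ⌈·⌉ = 2301
j=11: r + 10k = 2537.294571… → ⌈·⌉ = 2538
j=12: r + 11k = 2774.437428… → ⌈·⌉ = 2775
j=13: r + 12k = 3011.580285… → ⌈·⌉ = 3012
j=14: r + 13k = 3248.723142… → ⌈·⌉ = 3249

166, 404, 641, 878, 1115, 1352, 1589, 1826, 2064, 2301, 2538, 2775, 3012, 3249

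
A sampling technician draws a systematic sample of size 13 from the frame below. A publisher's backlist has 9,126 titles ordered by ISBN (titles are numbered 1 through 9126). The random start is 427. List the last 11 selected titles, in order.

1831, 2533, 3235, 3937, 4639, 5341, 6043, 6745, 7447, 8149, 8851

k = N/n = 9126/13 = 702
3rd selection = 427 + 2×702 = 1831
4th: 1831 + 702 = 2533
5th: 2533 + 702 = 3235
6th: 3235 + 702 = 3937
7th: 3937 + 702 = 4639
8th: 4639 + 702 = 5341
9th: 5341 + 702 = 6043
10th: 6043 + 702 = 6745
11th: 6745 + 702 = 7447
12th: 7447 + 702 = 8149
13th: 8149 + 702 = 8851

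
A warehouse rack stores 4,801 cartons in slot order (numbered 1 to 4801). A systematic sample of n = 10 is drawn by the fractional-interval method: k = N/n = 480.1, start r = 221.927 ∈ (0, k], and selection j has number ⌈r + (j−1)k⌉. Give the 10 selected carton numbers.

j=1: r + 0k = 221.927 → ⌈·⌉ = 222
j=2: r + 1k = 702.027 → ⌈·⌉ = 703
j=3: r + 2k = 1182.127 → ⌈·⌉ = 1183
j=4: r + 3k = 1662.227 → ⌈·⌉ = 1663
j=5: r + 4k = 2142.327 → ⌈·⌉ = 2143
j=6: r + 5k = 2622.427 → ⌈·⌉ = 2623
j=7: r + 6k = 3102.527 → ⌈·⌉ = 3103
j=8: r + 7k = 3582.627 → ⌈·⌉ = 3583
j=9: r + 8k = 4062.727 → ⌈·⌉ = 4063
j=10: r + 9k = 4542.827 → ⌈·⌉ = 4543

222, 703, 1183, 1663, 2143, 2623, 3103, 3583, 4063, 4543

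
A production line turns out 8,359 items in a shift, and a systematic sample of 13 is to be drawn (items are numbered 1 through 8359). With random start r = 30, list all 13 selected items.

30, 673, 1316, 1959, 2602, 3245, 3888, 4531, 5174, 5817, 6460, 7103, 7746

k = N/n = 8359/13 = 643
item 1: 30
item 2: 30 + 643 = 673
item 3: 673 + 643 = 1316
item 4: 1316 + 643 = 1959
item 5: 1959 + 643 = 2602
item 6: 2602 + 643 = 3245
item 7: 3245 + 643 = 3888
item 8: 3888 + 643 = 4531
item 9: 4531 + 643 = 5174
item 10: 5174 + 643 = 5817
item 11: 5817 + 643 = 6460
item 12: 6460 + 643 = 7103
item 13: 7103 + 643 = 7746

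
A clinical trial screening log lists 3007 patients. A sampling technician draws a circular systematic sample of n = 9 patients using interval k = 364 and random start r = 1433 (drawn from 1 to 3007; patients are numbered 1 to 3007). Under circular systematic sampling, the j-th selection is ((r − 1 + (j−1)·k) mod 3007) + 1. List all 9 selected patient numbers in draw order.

Selection 1: 1433
Selection 2: 1433 + 364 = 1797
Selection 3: 1797 + 364 = 2161
Selection 4: 2161 + 364 = 2525
Selection 5: 2525 + 364 = 2889
Selection 6: 2889 + 364 = 3253 → 3253 − 3007 = 246
Selection 7: 246 + 364 = 610
Selection 8: 610 + 364 = 974
Selection 9: 974 + 364 = 1338

1433, 1797, 2161, 2525, 2889, 246, 610, 974, 1338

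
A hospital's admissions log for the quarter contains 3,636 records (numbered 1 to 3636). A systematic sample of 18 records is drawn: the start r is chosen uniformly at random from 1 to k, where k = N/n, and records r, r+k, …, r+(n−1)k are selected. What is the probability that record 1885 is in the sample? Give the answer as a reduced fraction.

1/202

k = 3636/18 = 202.
Record 1885 is selected iff r ≡ 1885 (mod 202); exactly one such r in {1,…,202}.
Inclusion probability = 1/202.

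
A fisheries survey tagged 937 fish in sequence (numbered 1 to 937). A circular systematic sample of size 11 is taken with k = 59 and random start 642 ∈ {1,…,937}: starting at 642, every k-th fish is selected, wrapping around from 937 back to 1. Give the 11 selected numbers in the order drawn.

Selection 1: 642
Selection 2: 642 + 59 = 701
Selection 3: 701 + 59 = 760
Selection 4: 760 + 59 = 819
Selection 5: 819 + 59 = 878
Selection 6: 878 + 59 = 937
Selection 7: 937 + 59 = 996 → 996 − 937 = 59
Selection 8: 59 + 59 = 118
Selection 9: 118 + 59 = 177
Selection 10: 177 + 59 = 236
Selection 11: 236 + 59 = 295

642, 701, 760, 819, 878, 937, 59, 118, 177, 236, 295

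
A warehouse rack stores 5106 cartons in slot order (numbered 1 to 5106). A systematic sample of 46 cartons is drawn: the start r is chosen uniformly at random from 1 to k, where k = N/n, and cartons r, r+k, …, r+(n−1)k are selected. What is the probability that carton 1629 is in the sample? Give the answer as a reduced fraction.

k = 5106/46 = 111.
Carton 1629 is selected iff r ≡ 1629 (mod 111); exactly one such r in {1,…,111}.
Inclusion probability = 1/111.

1/111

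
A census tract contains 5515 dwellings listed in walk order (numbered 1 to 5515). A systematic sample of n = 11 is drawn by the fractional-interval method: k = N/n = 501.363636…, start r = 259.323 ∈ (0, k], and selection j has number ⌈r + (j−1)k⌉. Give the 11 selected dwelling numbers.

j=1: r + 0k = 259.323 → ⌈·⌉ = 260
j=2: r + 1k = 760.686636… → ⌈·⌉ = 761
j=3: r + 2k = 1262.050272… → ⌈·⌉ = 1263
j=4: r + 3k = 1763.413909… → ⌈·⌉ = 1764
j=5: r + 4k = 2264.777545… → ⌈·⌉ = 2265
j=6: r + 5k = 2766.141181… → ⌈·⌉ = 2767
j=7: r + 6k = 3267.504818… → ⌈·⌉ = 3268
j=8: r + 7k = 3768.868454… → ⌈·⌉ = 3769
j=9: r + 8k = 4270.232090… → ⌈·⌉ = 4271
j=10: r + 9k = 4771.595727… → ⌈·⌉ = 4772
j=11: r + 10k = 5272.959363… → ⌈·⌉ = 5273

260, 761, 1263, 1764, 2265, 2767, 3268, 3769, 4271, 4772, 5273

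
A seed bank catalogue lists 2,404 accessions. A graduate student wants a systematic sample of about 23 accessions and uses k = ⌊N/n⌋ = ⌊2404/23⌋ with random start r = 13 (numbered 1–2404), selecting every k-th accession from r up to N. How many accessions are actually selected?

k = ⌊2404/23⌋ = 104
Achieved size = ⌊(2404 − 13)/104⌋ + 1 = ⌊2391/104⌋ + 1 = 22 + 1 = 23
(last selection: 13 + 22×104 = 2301 ≤ 2404; next would be 2405 > 2404)

23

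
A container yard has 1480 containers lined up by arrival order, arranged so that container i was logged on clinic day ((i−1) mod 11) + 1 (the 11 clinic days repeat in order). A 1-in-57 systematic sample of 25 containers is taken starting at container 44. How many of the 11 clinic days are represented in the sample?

11

Consecutive selections differ by k = 57, so their clinic day numbers differ by 57 mod 11 = 2.
gcd(57, 11) = 1, so the sample visits 11/1 = 11 distinct residues mod 11.
Start 44 is clinic day 11; the clinic days hit are 1, 2, 3, 4, 5, 6, 7, 8, 9, 10, 11.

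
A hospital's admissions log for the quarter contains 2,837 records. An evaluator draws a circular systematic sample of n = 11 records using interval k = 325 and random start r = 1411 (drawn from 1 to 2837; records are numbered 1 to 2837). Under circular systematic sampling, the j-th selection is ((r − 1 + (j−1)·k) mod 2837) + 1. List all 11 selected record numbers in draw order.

Selection 1: 1411
Selection 2: 1411 + 325 = 1736
Selection 3: 1736 + 325 = 2061
Selection 4: 2061 + 325 = 2386
Selection 5: 2386 + 325 = 2711
Selection 6: 2711 + 325 = 3036 → 3036 − 2837 = 199
Selection 7: 199 + 325 = 524
Selection 8: 524 + 325 = 849
Selection 9: 849 + 325 = 1174
Selection 10: 1174 + 325 = 1499
Selection 11: 1499 + 325 = 1824

1411, 1736, 2061, 2386, 2711, 199, 524, 849, 1174, 1499, 1824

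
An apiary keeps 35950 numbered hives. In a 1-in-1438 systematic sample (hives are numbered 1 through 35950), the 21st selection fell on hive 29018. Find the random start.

k = 1438
r = 29018 − (21−1)×1438 = 29018 − 28760 = 258

258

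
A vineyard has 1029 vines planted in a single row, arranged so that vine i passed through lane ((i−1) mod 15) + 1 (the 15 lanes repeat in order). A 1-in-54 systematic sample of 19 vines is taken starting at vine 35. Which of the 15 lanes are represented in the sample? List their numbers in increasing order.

2, 5, 8, 11, 14

Consecutive selections differ by k = 54, so their lane numbers differ by 54 mod 15 = 9.
gcd(54, 15) = 3, so the sample visits 15/3 = 5 distinct residues mod 15.
Start 35 is lane 5; the lanes hit are 2, 5, 8, 11, 14.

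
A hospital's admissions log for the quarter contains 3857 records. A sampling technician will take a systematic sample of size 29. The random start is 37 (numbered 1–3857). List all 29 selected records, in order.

k = N/n = 3857/29 = 133
record 1: 37
record 2: 37 + 133 = 170
record 3: 170 + 133 = 303
record 4: 303 + 133 = 436
record 5: 436 + 133 = 569
record 6: 569 + 133 = 702
record 7: 702 + 133 = 835
record 8: 835 + 133 = 968
record 9: 968 + 133 = 1101
record 10: 1101 + 133 = 1234
record 11: 1234 + 133 = 1367
record 12: 1367 + 133 = 1500
record 13: 1500 + 133 = 1633
record 14: 1633 + 133 = 1766
record 15: 1766 + 133 = 1899
record 16: 1899 + 133 = 2032
record 17: 2032 + 133 = 2165
record 18: 2165 + 133 = 2298
record 19: 2298 + 133 = 2431
record 20: 2431 + 133 = 2564
record 21: 2564 + 133 = 2697
record 22: 2697 + 133 = 2830
record 23: 2830 + 133 = 2963
record 24: 2963 + 133 = 3096
record 25: 3096 + 133 = 3229
record 26: 3229 + 133 = 3362
record 27: 3362 + 133 = 3495
record 28: 3495 + 133 = 3628
record 29: 3628 + 133 = 3761

37, 170, 303, 436, 569, 702, 835, 968, 1101, 1234, 1367, 1500, 1633, 1766, 1899, 2032, 2165, 2298, 2431, 2564, 2697, 2830, 2963, 3096, 3229, 3362, 3495, 3628, 3761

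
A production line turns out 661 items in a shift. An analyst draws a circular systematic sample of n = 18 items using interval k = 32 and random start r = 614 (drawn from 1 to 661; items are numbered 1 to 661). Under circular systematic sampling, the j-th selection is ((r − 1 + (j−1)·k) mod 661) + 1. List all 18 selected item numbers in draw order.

614, 646, 17, 49, 81, 113, 145, 177, 209, 241, 273, 305, 337, 369, 401, 433, 465, 497

Selection 1: 614
Selection 2: 614 + 32 = 646
Selection 3: 646 + 32 = 678 → 678 − 661 = 17
Selection 4: 17 + 32 = 49
Selection 5: 49 + 32 = 81
Selection 6: 81 + 32 = 113
Selection 7: 113 + 32 = 145
Selection 8: 145 + 32 = 177
Selection 9: 177 + 32 = 209
Selection 10: 209 + 32 = 241
Selection 11: 241 + 32 = 273
Selection 12: 273 + 32 = 305
Selection 13: 305 + 32 = 337
Selection 14: 337 + 32 = 369
Selection 15: 369 + 32 = 401
Selection 16: 401 + 32 = 433
Selection 17: 433 + 32 = 465
Selection 18: 465 + 32 = 497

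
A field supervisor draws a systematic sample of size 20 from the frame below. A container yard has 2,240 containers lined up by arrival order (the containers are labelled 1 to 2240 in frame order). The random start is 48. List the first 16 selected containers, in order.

k = N/n = 2240/20 = 112
container 1: 48
container 2: 48 + 112 = 160
container 3: 160 + 112 = 272
container 4: 272 + 112 = 384
container 5: 384 + 112 = 496
container 6: 496 + 112 = 608
container 7: 608 + 112 = 720
container 8: 720 + 112 = 832
container 9: 832 + 112 = 944
container 10: 944 + 112 = 1056
container 11: 1056 + 112 = 1168
container 12: 1168 + 112 = 1280
container 13: 1280 + 112 = 1392
container 14: 1392 + 112 = 1504
container 15: 1504 + 112 = 1616
container 16: 1616 + 112 = 1728

48, 160, 272, 384, 496, 608, 720, 832, 944, 1056, 1168, 1280, 1392, 1504, 1616, 1728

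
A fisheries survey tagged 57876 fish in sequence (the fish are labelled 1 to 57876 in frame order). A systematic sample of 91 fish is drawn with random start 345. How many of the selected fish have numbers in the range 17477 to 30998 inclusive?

k = 57876/91 = 636
First selection ≥ 17477: 345 + ⌈(17477−345)/636⌉·636 = 345 + 27×636 = 17517
Last selection ≤ 30998: 345 + ⌊(30998−345)/636⌋·636 = 345 + 48×636 = 30873
Count = 48 − 27 + 1 = 22

22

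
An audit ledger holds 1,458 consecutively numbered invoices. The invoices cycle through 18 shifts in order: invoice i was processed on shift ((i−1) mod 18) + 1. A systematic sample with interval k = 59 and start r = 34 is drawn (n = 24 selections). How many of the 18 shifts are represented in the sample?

Consecutive selections differ by k = 59, so their shift numbers differ by 59 mod 18 = 5.
gcd(59, 18) = 1, so the sample visits 18/1 = 18 distinct residues mod 18.
Start 34 is shift 16; the shifts hit are 1, 2, 3, 4, 5, 6, 7, 8, 9, 10, 11, 12, 13, 14, 15, 16, 17, 18.

18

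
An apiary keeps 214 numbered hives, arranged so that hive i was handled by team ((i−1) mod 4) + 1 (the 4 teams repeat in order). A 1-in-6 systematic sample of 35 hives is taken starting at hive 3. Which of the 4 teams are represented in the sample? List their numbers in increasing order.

Consecutive selections differ by k = 6, so their team numbers differ by 6 mod 4 = 2.
gcd(6, 4) = 2, so the sample visits 4/2 = 2 distinct residues mod 4.
Start 3 is team 3; the teams hit are 1, 3.

1, 3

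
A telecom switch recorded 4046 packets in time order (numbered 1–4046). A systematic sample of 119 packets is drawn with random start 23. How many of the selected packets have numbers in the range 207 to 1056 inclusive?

k = 4046/119 = 34
First selection ≥ 207: 23 + ⌈(207−23)/34⌉·34 = 23 + 6×34 = 227
Last selection ≤ 1056: 23 + ⌊(1056−23)/34⌋·34 = 23 + 30×34 = 1043
Count = 30 − 6 + 1 = 25

25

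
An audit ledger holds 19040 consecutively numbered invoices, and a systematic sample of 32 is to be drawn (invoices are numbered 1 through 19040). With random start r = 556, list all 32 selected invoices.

k = N/n = 19040/32 = 595
invoice 1: 556
invoice 2: 556 + 595 = 1151
invoice 3: 1151 + 595 = 1746
invoice 4: 1746 + 595 = 2341
invoice 5: 2341 + 595 = 2936
invoice 6: 2936 + 595 = 3531
invoice 7: 3531 + 595 = 4126
invoice 8: 4126 + 595 = 4721
invoice 9: 4721 + 595 = 5316
invoice 10: 5316 + 595 = 5911
invoice 11: 5911 + 595 = 6506
invoice 12: 6506 + 595 = 7101
invoice 13: 7101 + 595 = 7696
invoice 14: 7696 + 595 = 8291
invoice 15: 8291 + 595 = 8886
invoice 16: 8886 + 595 = 9481
invoice 17: 9481 + 595 = 10076
invoice 18: 10076 + 595 = 10671
invoice 19: 10671 + 595 = 11266
invoice 20: 11266 + 595 = 11861
invoice 21: 11861 + 595 = 12456
invoice 22: 12456 + 595 = 13051
invoice 23: 13051 + 595 = 13646
invoice 24: 13646 + 595 = 14241
invoice 25: 14241 + 595 = 14836
invoice 26: 14836 + 595 = 15431
invoice 27: 15431 + 595 = 16026
invoice 28: 16026 + 595 = 16621
invoice 29: 16621 + 595 = 17216
invoice 30: 17216 + 595 = 17811
invoice 31: 17811 + 595 = 18406
invoice 32: 18406 + 595 = 19001

556, 1151, 1746, 2341, 2936, 3531, 4126, 4721, 5316, 5911, 6506, 7101, 7696, 8291, 8886, 9481, 10076, 10671, 11266, 11861, 12456, 13051, 13646, 14241, 14836, 15431, 16026, 16621, 17216, 17811, 18406, 19001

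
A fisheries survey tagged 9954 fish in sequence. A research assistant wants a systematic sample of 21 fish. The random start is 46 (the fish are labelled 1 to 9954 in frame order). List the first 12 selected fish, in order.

k = N/n = 9954/21 = 474
fish 1: 46
fish 2: 46 + 474 = 520
fish 3: 520 + 474 = 994
fish 4: 994 + 474 = 1468
fish 5: 1468 + 474 = 1942
fish 6: 1942 + 474 = 2416
fish 7: 2416 + 474 = 2890
fish 8: 2890 + 474 = 3364
fish 9: 3364 + 474 = 3838
fish 10: 3838 + 474 = 4312
fish 11: 4312 + 474 = 4786
fish 12: 4786 + 474 = 5260

46, 520, 994, 1468, 1942, 2416, 2890, 3364, 3838, 4312, 4786, 5260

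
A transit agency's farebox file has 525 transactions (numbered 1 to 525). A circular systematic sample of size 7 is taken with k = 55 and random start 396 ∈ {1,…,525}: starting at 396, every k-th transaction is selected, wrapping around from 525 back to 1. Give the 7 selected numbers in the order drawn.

396, 451, 506, 36, 91, 146, 201

Selection 1: 396
Selection 2: 396 + 55 = 451
Selection 3: 451 + 55 = 506
Selection 4: 506 + 55 = 561 → 561 − 525 = 36
Selection 5: 36 + 55 = 91
Selection 6: 91 + 55 = 146
Selection 7: 146 + 55 = 201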